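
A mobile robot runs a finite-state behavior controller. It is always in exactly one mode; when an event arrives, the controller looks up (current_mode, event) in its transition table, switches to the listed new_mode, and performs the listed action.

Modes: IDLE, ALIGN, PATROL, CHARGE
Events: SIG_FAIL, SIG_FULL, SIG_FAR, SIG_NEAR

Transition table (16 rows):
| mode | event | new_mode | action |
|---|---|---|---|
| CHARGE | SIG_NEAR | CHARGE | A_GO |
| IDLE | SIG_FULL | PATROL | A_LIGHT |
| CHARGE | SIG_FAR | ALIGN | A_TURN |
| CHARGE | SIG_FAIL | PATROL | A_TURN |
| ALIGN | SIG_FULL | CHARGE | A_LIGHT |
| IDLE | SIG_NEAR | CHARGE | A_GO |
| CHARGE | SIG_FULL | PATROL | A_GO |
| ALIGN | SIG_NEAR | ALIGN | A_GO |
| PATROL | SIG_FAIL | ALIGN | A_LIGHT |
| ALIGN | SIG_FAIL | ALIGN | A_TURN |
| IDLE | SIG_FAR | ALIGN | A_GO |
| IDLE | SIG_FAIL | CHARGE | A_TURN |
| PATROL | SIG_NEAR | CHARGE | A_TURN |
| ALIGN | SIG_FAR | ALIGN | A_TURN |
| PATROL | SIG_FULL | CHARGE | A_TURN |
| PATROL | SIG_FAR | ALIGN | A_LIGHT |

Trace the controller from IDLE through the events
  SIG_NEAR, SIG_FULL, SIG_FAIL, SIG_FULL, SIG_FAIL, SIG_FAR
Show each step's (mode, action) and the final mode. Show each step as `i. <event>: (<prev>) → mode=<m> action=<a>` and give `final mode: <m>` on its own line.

1. SIG_NEAR: (IDLE) → mode=CHARGE action=A_GO
2. SIG_FULL: (CHARGE) → mode=PATROL action=A_GO
3. SIG_FAIL: (PATROL) → mode=ALIGN action=A_LIGHT
4. SIG_FULL: (ALIGN) → mode=CHARGE action=A_LIGHT
5. SIG_FAIL: (CHARGE) → mode=PATROL action=A_TURN
6. SIG_FAR: (PATROL) → mode=ALIGN action=A_LIGHT

final mode: ALIGN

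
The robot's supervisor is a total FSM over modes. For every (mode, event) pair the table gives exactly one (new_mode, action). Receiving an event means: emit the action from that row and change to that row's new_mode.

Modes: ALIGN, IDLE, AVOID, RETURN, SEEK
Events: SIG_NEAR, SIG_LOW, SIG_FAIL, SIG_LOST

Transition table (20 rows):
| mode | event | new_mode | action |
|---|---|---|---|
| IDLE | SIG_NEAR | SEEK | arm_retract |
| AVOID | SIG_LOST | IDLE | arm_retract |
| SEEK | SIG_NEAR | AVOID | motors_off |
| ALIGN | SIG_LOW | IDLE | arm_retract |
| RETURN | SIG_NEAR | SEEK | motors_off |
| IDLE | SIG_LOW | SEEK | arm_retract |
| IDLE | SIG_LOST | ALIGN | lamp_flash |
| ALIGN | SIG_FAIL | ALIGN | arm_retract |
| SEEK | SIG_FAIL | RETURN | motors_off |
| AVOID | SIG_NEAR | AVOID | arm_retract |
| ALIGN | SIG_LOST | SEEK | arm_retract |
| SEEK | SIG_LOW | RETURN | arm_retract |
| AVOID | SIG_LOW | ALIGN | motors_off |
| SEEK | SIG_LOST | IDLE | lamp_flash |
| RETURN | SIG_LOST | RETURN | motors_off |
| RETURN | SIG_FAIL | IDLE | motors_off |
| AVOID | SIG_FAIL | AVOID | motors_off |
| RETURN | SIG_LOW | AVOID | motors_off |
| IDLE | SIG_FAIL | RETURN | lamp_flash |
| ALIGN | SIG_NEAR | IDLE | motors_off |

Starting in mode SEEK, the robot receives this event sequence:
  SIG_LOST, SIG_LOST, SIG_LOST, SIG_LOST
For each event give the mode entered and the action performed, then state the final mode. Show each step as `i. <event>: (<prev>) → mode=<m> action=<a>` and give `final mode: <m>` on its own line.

1. SIG_LOST: (SEEK) → mode=IDLE action=lamp_flash
2. SIG_LOST: (IDLE) → mode=ALIGN action=lamp_flash
3. SIG_LOST: (ALIGN) → mode=SEEK action=arm_retract
4. SIG_LOST: (SEEK) → mode=IDLE action=lamp_flash

final mode: IDLE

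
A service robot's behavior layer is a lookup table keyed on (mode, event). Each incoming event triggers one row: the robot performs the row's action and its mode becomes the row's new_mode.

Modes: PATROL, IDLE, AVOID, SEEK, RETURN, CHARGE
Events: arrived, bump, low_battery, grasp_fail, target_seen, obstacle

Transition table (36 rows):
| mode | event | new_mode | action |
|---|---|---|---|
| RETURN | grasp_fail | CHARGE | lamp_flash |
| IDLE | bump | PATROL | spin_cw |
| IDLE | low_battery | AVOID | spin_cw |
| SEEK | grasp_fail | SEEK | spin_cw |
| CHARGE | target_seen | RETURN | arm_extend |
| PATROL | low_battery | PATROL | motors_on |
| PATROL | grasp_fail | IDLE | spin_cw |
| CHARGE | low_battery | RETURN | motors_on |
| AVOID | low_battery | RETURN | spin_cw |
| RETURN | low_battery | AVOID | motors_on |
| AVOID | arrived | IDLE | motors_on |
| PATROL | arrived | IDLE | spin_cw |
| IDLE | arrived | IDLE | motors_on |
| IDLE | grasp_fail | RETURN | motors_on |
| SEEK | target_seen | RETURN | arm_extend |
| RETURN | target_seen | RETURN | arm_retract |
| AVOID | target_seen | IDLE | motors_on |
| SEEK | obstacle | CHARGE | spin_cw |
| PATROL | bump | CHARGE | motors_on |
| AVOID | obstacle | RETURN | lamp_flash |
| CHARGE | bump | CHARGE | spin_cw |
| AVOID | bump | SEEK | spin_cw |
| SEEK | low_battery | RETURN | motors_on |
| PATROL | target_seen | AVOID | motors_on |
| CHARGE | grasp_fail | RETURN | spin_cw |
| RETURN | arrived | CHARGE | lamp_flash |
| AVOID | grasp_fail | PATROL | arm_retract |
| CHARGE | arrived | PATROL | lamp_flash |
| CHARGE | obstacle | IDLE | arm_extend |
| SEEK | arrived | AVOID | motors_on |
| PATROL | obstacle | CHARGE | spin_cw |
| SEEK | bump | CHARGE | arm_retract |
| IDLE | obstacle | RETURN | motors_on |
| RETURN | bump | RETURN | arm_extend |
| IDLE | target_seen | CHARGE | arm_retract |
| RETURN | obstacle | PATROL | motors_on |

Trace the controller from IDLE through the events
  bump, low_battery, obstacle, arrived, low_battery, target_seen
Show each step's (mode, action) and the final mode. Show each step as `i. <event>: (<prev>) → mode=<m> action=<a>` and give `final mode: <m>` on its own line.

final mode: AVOID

1. bump: (IDLE) → mode=PATROL action=spin_cw
2. low_battery: (PATROL) → mode=PATROL action=motors_on
3. obstacle: (PATROL) → mode=CHARGE action=spin_cw
4. arrived: (CHARGE) → mode=PATROL action=lamp_flash
5. low_battery: (PATROL) → mode=PATROL action=motors_on
6. target_seen: (PATROL) → mode=AVOID action=motors_on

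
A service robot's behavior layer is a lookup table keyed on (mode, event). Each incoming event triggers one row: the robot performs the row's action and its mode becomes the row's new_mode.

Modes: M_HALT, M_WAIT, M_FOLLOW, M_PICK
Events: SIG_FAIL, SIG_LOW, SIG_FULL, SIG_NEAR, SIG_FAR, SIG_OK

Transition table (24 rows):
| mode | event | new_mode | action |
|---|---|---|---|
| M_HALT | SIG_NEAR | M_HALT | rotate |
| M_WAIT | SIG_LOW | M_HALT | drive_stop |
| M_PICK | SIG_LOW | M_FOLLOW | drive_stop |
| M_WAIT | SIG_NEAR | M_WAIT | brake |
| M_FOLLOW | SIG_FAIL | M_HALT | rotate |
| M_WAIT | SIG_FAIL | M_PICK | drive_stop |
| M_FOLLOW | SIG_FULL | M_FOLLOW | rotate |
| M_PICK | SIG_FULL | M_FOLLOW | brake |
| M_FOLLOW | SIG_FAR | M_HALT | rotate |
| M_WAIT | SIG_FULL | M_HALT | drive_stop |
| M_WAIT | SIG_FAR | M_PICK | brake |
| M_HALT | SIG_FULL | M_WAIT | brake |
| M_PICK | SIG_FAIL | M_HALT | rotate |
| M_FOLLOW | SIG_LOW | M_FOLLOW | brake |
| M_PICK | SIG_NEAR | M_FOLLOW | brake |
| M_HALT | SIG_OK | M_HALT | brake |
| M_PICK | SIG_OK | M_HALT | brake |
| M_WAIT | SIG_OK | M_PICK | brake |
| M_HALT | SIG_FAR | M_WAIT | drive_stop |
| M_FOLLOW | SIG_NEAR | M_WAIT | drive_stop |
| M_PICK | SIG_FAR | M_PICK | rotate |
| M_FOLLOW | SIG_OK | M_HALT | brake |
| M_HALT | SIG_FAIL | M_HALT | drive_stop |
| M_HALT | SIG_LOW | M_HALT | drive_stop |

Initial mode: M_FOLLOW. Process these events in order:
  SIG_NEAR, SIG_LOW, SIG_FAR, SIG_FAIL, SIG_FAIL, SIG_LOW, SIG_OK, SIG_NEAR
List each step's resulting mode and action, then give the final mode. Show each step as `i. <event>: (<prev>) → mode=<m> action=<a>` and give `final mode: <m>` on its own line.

1. SIG_NEAR: (M_FOLLOW) → mode=M_WAIT action=drive_stop
2. SIG_LOW: (M_WAIT) → mode=M_HALT action=drive_stop
3. SIG_FAR: (M_HALT) → mode=M_WAIT action=drive_stop
4. SIG_FAIL: (M_WAIT) → mode=M_PICK action=drive_stop
5. SIG_FAIL: (M_PICK) → mode=M_HALT action=rotate
6. SIG_LOW: (M_HALT) → mode=M_HALT action=drive_stop
7. SIG_OK: (M_HALT) → mode=M_HALT action=brake
8. SIG_NEAR: (M_HALT) → mode=M_HALT action=rotate

final mode: M_HALT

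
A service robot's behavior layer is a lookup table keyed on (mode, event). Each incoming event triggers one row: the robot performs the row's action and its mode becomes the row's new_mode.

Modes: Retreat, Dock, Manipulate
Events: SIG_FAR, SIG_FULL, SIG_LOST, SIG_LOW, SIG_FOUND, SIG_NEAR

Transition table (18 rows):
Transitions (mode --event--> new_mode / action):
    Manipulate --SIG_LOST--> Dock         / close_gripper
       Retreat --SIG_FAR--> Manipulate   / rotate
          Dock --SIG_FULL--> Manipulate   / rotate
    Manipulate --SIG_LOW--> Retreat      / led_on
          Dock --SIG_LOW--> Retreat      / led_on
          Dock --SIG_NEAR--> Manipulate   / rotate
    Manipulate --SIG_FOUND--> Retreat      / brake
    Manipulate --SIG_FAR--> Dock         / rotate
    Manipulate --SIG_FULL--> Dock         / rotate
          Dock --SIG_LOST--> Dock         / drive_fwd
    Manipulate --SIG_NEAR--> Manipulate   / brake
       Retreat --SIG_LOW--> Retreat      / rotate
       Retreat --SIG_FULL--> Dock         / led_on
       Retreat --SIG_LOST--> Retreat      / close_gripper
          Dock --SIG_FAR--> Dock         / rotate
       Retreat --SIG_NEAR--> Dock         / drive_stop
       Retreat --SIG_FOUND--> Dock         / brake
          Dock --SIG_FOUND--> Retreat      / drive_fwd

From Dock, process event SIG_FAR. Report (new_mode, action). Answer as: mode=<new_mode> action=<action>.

current mode = Dock; filter table to that mode:
  (Dock, SIG_FULL) → (Manipulate, rotate)
  (Dock, SIG_LOW) → (Retreat, led_on)
  (Dock, SIG_NEAR) → (Manipulate, rotate)
  (Dock, SIG_LOST) → (Dock, drive_fwd)
  (Dock, SIG_FAR) → (Dock, rotate)  ← event matches
  (Dock, SIG_FOUND) → (Retreat, drive_fwd)
event = SIG_FAR selects (Dock, rotate)

mode=Dock action=rotate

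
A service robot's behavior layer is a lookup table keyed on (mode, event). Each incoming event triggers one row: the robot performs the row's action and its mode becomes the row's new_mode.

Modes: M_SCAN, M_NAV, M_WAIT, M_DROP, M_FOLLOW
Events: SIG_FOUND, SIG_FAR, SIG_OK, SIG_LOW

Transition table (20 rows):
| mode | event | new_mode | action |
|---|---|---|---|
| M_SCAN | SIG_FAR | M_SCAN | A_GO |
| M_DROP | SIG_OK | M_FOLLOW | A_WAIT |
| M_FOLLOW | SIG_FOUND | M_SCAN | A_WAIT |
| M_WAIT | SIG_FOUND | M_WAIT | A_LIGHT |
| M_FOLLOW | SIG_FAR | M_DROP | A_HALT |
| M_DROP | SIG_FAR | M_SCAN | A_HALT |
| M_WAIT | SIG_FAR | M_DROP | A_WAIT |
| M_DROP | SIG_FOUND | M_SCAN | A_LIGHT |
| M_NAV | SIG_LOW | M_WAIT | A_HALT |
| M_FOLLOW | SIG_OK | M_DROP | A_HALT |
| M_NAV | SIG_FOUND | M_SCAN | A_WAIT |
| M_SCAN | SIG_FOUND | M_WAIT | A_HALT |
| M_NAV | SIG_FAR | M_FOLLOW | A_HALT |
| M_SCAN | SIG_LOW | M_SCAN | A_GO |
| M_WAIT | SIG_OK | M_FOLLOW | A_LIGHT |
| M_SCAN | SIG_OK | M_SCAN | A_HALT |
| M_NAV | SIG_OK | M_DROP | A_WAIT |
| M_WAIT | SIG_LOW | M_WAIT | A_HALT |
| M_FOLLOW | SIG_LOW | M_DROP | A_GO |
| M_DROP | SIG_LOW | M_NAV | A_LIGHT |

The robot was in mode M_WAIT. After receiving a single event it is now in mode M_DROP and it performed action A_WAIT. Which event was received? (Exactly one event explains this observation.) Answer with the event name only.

SIG_FAR

try SIG_FOUND: (M_WAIT, SIG_FOUND) → (M_WAIT, A_LIGHT)
try SIG_FAR: (M_WAIT, SIG_FAR) → (M_DROP, A_WAIT)  ← matches
try SIG_OK: (M_WAIT, SIG_OK) → (M_FOLLOW, A_LIGHT)
try SIG_LOW: (M_WAIT, SIG_LOW) → (M_WAIT, A_HALT)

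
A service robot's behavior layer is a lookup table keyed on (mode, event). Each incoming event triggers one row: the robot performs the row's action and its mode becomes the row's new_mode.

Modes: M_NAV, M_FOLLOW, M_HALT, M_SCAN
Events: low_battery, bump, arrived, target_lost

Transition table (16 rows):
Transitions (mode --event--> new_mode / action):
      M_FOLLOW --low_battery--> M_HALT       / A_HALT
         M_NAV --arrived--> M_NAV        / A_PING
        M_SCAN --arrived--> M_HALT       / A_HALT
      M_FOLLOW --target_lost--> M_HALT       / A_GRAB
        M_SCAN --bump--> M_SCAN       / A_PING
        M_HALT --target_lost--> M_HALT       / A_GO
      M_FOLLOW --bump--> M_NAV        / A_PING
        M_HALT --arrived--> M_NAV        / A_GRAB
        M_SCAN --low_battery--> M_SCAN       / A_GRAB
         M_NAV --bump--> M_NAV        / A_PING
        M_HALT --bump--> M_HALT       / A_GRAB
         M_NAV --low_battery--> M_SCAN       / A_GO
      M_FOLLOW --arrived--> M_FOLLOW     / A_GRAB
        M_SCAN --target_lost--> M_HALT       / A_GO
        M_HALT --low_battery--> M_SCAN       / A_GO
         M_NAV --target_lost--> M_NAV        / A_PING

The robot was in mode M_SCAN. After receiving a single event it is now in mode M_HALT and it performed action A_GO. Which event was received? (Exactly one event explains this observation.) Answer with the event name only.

try low_battery: (M_SCAN, low_battery) → (M_SCAN, A_GRAB)
try bump: (M_SCAN, bump) → (M_SCAN, A_PING)
try arrived: (M_SCAN, arrived) → (M_HALT, A_HALT)
try target_lost: (M_SCAN, target_lost) → (M_HALT, A_GO)  ← matches

target_lost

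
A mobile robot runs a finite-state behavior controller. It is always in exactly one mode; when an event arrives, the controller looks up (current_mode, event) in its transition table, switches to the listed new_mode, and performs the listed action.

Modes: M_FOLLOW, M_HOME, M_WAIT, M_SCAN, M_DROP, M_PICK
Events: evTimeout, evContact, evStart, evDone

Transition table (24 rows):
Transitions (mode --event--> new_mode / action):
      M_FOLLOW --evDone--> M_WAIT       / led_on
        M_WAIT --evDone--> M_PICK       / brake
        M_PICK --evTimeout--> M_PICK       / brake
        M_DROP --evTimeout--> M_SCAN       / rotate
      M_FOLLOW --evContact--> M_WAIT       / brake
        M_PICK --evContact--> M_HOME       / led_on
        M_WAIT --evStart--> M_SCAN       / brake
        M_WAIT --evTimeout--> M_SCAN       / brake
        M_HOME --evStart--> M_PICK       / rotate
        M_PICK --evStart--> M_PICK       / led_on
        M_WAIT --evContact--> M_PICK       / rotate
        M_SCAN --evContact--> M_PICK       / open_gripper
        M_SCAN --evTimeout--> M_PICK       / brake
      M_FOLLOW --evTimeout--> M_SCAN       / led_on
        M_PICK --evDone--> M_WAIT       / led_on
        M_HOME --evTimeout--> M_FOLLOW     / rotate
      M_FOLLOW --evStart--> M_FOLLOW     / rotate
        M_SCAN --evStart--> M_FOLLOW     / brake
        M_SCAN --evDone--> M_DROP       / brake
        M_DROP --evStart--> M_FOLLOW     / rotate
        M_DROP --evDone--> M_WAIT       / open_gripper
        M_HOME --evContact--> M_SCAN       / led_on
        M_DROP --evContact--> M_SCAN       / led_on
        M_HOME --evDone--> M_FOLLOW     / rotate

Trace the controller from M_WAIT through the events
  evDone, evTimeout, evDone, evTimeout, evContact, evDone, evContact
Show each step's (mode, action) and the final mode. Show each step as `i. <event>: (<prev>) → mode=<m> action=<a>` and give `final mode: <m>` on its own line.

final mode: M_PICK

1. evDone: (M_WAIT) → mode=M_PICK action=brake
2. evTimeout: (M_PICK) → mode=M_PICK action=brake
3. evDone: (M_PICK) → mode=M_WAIT action=led_on
4. evTimeout: (M_WAIT) → mode=M_SCAN action=brake
5. evContact: (M_SCAN) → mode=M_PICK action=open_gripper
6. evDone: (M_PICK) → mode=M_WAIT action=led_on
7. evContact: (M_WAIT) → mode=M_PICK action=rotate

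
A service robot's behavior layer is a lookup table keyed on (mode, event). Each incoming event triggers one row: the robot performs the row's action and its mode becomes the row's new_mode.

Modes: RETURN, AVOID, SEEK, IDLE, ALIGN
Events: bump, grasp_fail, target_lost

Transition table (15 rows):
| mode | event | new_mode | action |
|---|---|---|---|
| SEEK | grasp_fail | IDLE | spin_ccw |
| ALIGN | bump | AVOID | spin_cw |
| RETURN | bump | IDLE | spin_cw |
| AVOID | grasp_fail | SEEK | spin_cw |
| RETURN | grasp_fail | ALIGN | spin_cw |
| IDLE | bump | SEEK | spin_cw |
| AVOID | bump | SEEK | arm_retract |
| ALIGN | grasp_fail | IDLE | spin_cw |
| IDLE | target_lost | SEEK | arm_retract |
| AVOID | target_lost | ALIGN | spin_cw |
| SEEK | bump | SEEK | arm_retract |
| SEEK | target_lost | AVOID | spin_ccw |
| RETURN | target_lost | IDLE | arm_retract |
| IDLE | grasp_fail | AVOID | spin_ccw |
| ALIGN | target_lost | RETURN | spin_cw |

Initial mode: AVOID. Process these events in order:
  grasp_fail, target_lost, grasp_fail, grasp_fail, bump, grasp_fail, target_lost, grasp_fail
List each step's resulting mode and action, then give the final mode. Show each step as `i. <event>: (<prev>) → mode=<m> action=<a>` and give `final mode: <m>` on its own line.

final mode: IDLE

1. grasp_fail: (AVOID) → mode=SEEK action=spin_cw
2. target_lost: (SEEK) → mode=AVOID action=spin_ccw
3. grasp_fail: (AVOID) → mode=SEEK action=spin_cw
4. grasp_fail: (SEEK) → mode=IDLE action=spin_ccw
5. bump: (IDLE) → mode=SEEK action=spin_cw
6. grasp_fail: (SEEK) → mode=IDLE action=spin_ccw
7. target_lost: (IDLE) → mode=SEEK action=arm_retract
8. grasp_fail: (SEEK) → mode=IDLE action=spin_ccw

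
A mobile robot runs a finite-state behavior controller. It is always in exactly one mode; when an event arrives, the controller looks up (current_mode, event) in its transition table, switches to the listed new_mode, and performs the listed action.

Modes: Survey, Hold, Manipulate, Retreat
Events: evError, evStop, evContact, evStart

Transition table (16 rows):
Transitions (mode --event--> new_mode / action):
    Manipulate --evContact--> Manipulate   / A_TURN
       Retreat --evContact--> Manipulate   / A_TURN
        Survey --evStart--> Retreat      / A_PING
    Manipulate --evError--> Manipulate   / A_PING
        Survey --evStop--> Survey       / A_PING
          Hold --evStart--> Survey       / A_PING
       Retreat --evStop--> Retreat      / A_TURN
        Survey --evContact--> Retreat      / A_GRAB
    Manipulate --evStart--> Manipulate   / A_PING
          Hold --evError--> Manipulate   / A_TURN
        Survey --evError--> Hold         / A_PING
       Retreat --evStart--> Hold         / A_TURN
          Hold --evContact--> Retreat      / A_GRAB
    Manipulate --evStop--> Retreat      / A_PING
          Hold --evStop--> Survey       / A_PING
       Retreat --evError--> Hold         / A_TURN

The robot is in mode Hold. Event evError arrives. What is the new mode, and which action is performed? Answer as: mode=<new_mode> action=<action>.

current mode = Hold; filter table to that mode:
  (Hold, evStart) → (Survey, A_PING)
  (Hold, evError) → (Manipulate, A_TURN)  ← event matches
  (Hold, evContact) → (Retreat, A_GRAB)
  (Hold, evStop) → (Survey, A_PING)
event = evError selects (Manipulate, A_TURN)

mode=Manipulate action=A_TURN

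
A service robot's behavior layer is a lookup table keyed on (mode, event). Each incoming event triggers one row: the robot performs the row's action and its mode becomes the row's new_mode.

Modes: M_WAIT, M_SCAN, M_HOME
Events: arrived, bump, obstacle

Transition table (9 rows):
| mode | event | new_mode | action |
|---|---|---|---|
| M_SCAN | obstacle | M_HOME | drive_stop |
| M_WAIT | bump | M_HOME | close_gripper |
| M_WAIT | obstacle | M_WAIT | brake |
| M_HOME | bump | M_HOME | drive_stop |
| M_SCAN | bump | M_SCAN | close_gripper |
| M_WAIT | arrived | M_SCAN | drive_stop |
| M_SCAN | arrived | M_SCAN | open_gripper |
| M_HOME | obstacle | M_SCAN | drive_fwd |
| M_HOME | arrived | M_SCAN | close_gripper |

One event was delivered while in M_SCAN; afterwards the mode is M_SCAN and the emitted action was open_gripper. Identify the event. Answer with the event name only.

try arrived: (M_SCAN, arrived) → (M_SCAN, open_gripper)  ← matches
try bump: (M_SCAN, bump) → (M_SCAN, close_gripper)
try obstacle: (M_SCAN, obstacle) → (M_HOME, drive_stop)

arrived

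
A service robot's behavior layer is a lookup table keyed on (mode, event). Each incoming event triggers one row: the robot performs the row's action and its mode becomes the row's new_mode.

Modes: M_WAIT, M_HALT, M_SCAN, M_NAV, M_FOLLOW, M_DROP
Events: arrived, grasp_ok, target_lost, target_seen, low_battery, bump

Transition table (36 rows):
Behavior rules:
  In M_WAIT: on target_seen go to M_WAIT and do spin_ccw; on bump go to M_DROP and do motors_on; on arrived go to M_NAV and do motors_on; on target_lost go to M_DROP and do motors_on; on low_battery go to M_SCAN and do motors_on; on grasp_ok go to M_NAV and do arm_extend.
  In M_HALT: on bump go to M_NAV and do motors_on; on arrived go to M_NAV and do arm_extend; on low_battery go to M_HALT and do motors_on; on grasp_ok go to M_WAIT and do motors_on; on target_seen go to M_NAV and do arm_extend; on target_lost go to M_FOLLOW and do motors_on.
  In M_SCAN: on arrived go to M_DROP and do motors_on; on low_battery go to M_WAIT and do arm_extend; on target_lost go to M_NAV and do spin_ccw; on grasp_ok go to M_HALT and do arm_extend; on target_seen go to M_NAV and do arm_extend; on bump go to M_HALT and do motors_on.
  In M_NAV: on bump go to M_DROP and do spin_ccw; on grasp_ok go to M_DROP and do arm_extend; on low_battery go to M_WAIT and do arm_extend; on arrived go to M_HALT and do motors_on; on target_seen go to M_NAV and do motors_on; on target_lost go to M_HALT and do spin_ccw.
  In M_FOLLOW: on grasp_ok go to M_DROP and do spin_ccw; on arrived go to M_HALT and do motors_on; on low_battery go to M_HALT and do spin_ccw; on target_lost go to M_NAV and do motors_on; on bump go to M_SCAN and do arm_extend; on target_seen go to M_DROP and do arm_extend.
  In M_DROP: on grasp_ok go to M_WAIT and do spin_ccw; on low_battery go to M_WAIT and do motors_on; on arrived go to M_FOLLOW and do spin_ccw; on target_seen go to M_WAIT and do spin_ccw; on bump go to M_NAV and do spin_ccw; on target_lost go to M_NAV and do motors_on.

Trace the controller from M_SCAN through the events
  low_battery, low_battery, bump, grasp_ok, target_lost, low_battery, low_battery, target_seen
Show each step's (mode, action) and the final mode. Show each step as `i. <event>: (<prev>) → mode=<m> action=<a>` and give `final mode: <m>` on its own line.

1. low_battery: (M_SCAN) → mode=M_WAIT action=arm_extend
2. low_battery: (M_WAIT) → mode=M_SCAN action=motors_on
3. bump: (M_SCAN) → mode=M_HALT action=motors_on
4. grasp_ok: (M_HALT) → mode=M_WAIT action=motors_on
5. target_lost: (M_WAIT) → mode=M_DROP action=motors_on
6. low_battery: (M_DROP) → mode=M_WAIT action=motors_on
7. low_battery: (M_WAIT) → mode=M_SCAN action=motors_on
8. target_seen: (M_SCAN) → mode=M_NAV action=arm_extend

final mode: M_NAV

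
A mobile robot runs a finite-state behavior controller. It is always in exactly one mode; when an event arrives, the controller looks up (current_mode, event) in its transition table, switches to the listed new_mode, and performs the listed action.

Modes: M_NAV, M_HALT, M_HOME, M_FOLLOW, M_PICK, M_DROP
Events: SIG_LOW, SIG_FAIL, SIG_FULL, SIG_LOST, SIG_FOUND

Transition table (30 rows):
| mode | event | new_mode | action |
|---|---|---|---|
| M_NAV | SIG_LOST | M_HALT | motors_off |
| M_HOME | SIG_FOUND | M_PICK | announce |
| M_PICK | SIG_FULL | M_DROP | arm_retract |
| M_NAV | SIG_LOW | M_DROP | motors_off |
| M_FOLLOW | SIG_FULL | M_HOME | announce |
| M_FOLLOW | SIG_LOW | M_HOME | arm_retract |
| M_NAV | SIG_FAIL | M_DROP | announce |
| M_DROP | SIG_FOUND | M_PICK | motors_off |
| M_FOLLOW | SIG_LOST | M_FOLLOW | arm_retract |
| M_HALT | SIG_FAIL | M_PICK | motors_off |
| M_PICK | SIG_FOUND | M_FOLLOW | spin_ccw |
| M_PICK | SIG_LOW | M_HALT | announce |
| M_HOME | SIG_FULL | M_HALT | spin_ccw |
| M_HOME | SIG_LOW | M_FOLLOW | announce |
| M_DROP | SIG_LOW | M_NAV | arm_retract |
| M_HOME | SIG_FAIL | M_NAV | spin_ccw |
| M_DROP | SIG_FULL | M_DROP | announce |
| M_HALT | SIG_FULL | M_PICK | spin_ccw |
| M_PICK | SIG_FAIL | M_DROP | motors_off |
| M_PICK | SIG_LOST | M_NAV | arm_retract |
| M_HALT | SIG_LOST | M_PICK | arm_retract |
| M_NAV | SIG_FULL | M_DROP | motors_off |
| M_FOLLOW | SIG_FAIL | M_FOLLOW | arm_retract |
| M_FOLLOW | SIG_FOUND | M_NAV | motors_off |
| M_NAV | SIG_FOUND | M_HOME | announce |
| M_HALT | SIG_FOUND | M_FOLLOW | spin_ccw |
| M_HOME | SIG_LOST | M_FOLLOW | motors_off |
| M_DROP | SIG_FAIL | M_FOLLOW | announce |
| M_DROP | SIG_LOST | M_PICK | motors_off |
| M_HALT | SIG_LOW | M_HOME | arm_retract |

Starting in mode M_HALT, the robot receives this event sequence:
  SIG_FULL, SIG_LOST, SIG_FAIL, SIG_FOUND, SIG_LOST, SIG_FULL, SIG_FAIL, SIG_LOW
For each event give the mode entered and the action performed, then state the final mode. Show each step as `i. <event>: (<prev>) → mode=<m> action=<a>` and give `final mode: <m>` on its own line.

final mode: M_HOME

1. SIG_FULL: (M_HALT) → mode=M_PICK action=spin_ccw
2. SIG_LOST: (M_PICK) → mode=M_NAV action=arm_retract
3. SIG_FAIL: (M_NAV) → mode=M_DROP action=announce
4. SIG_FOUND: (M_DROP) → mode=M_PICK action=motors_off
5. SIG_LOST: (M_PICK) → mode=M_NAV action=arm_retract
6. SIG_FULL: (M_NAV) → mode=M_DROP action=motors_off
7. SIG_FAIL: (M_DROP) → mode=M_FOLLOW action=announce
8. SIG_LOW: (M_FOLLOW) → mode=M_HOME action=arm_retract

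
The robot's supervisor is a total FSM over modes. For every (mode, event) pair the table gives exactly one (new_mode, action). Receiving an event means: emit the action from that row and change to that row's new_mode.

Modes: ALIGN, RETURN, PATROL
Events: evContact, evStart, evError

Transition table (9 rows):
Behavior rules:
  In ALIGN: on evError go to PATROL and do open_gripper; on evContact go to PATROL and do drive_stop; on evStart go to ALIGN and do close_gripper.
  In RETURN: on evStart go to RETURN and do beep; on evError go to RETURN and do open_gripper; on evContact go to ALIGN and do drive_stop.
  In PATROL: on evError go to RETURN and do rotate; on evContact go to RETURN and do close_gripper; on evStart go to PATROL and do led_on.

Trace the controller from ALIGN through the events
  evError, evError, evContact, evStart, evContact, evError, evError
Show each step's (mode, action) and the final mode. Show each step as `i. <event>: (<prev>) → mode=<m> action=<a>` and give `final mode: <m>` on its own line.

final mode: RETURN

1. evError: (ALIGN) → mode=PATROL action=open_gripper
2. evError: (PATROL) → mode=RETURN action=rotate
3. evContact: (RETURN) → mode=ALIGN action=drive_stop
4. evStart: (ALIGN) → mode=ALIGN action=close_gripper
5. evContact: (ALIGN) → mode=PATROL action=drive_stop
6. evError: (PATROL) → mode=RETURN action=rotate
7. evError: (RETURN) → mode=RETURN action=open_gripper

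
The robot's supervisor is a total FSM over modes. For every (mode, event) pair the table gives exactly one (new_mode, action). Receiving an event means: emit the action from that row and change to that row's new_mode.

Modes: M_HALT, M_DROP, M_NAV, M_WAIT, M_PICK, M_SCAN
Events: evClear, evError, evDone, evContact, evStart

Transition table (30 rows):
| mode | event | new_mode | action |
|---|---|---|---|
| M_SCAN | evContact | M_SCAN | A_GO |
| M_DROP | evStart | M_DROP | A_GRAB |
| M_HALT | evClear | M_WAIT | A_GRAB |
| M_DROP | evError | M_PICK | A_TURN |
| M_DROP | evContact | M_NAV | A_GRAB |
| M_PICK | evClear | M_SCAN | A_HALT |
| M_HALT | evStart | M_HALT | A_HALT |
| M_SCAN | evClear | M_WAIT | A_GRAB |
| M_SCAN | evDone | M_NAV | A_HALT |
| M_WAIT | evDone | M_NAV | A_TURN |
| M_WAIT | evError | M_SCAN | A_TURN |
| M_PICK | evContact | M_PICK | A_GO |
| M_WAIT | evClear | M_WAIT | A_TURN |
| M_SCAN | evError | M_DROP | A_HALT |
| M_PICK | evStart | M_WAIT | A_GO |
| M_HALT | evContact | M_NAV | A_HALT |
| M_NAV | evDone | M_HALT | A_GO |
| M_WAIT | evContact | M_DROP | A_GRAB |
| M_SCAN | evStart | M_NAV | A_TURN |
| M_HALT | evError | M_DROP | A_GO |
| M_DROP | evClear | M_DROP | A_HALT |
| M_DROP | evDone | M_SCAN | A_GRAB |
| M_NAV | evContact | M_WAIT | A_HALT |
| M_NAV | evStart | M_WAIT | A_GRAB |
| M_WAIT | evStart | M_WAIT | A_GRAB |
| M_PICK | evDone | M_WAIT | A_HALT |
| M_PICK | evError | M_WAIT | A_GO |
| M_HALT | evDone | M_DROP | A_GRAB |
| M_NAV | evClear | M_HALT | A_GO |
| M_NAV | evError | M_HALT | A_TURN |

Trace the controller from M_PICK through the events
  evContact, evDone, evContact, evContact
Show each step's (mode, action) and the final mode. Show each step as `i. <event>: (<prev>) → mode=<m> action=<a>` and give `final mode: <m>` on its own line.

1. evContact: (M_PICK) → mode=M_PICK action=A_GO
2. evDone: (M_PICK) → mode=M_WAIT action=A_HALT
3. evContact: (M_WAIT) → mode=M_DROP action=A_GRAB
4. evContact: (M_DROP) → mode=M_NAV action=A_GRAB

final mode: M_NAV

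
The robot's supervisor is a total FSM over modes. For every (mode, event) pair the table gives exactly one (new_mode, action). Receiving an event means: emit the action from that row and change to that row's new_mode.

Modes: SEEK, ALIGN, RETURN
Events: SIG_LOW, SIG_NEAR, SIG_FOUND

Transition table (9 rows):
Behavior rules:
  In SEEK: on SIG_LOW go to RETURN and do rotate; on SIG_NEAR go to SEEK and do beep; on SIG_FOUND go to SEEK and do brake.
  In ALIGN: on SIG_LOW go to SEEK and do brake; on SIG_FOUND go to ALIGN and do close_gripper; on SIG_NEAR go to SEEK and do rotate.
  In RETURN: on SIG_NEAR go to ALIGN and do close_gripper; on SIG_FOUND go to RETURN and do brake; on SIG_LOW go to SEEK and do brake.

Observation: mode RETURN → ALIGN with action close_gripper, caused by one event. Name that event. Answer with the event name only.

try SIG_LOW: (RETURN, SIG_LOW) → (SEEK, brake)
try SIG_NEAR: (RETURN, SIG_NEAR) → (ALIGN, close_gripper)  ← matches
try SIG_FOUND: (RETURN, SIG_FOUND) → (RETURN, brake)

SIG_NEAR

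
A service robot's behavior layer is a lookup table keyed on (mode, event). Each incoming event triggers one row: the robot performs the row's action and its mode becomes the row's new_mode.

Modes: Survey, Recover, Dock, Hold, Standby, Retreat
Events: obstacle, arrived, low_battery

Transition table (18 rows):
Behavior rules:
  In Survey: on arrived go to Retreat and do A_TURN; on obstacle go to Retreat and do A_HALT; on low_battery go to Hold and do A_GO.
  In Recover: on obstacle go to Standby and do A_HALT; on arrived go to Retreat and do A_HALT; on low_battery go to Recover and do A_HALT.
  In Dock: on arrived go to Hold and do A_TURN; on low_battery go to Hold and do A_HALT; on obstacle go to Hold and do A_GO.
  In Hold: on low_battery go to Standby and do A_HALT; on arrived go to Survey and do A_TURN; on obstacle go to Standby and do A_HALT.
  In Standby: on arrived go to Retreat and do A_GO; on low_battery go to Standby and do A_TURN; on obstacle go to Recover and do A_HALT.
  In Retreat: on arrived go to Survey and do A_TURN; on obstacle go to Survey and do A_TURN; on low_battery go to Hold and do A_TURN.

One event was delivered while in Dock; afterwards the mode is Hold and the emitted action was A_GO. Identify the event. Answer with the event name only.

obstacle

try obstacle: (Dock, obstacle) → (Hold, A_GO)  ← matches
try arrived: (Dock, arrived) → (Hold, A_TURN)
try low_battery: (Dock, low_battery) → (Hold, A_HALT)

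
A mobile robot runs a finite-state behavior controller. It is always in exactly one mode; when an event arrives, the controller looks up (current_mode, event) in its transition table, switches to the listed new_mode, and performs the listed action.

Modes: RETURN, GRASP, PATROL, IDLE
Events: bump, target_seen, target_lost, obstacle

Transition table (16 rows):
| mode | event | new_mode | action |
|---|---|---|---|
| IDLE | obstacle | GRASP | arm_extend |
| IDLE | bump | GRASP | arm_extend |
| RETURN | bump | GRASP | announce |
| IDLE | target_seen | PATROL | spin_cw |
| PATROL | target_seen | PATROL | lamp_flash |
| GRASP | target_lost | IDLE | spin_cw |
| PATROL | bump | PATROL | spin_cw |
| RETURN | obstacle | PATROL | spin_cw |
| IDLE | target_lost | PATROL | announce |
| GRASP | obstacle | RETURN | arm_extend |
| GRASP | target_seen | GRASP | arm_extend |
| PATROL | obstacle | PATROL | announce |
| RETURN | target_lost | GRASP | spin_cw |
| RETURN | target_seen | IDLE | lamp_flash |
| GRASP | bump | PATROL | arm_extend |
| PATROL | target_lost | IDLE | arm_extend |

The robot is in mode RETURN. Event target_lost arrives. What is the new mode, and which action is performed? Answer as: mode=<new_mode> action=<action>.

current mode = RETURN; filter table to that mode:
  (RETURN, bump) → (GRASP, announce)
  (RETURN, obstacle) → (PATROL, spin_cw)
  (RETURN, target_lost) → (GRASP, spin_cw)  ← event matches
  (RETURN, target_seen) → (IDLE, lamp_flash)
event = target_lost selects (GRASP, spin_cw)

mode=GRASP action=spin_cw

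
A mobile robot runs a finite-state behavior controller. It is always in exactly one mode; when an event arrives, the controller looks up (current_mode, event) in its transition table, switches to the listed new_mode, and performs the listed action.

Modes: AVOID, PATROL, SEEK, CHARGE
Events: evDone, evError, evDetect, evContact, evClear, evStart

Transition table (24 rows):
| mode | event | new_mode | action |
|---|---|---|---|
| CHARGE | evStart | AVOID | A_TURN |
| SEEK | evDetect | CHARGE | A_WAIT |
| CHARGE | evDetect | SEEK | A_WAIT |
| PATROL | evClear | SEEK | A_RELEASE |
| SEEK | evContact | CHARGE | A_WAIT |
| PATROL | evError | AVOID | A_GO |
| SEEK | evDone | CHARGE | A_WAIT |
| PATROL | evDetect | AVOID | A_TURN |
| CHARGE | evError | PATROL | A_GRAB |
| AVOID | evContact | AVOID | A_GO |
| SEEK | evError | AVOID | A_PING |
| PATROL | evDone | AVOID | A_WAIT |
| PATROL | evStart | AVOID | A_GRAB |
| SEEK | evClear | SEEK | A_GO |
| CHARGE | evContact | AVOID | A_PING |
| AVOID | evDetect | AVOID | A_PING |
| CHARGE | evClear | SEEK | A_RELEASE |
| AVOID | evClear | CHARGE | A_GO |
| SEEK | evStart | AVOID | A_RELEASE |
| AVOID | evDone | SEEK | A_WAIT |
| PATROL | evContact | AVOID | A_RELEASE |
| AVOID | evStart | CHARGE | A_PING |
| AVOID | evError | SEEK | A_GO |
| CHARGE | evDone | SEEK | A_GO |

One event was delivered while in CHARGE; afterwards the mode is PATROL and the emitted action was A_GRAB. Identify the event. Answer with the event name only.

try evDone: (CHARGE, evDone) → (SEEK, A_GO)
try evError: (CHARGE, evError) → (PATROL, A_GRAB)  ← matches
try evDetect: (CHARGE, evDetect) → (SEEK, A_WAIT)
try evContact: (CHARGE, evContact) → (AVOID, A_PING)
try evClear: (CHARGE, evClear) → (SEEK, A_RELEASE)
try evStart: (CHARGE, evStart) → (AVOID, A_TURN)

evError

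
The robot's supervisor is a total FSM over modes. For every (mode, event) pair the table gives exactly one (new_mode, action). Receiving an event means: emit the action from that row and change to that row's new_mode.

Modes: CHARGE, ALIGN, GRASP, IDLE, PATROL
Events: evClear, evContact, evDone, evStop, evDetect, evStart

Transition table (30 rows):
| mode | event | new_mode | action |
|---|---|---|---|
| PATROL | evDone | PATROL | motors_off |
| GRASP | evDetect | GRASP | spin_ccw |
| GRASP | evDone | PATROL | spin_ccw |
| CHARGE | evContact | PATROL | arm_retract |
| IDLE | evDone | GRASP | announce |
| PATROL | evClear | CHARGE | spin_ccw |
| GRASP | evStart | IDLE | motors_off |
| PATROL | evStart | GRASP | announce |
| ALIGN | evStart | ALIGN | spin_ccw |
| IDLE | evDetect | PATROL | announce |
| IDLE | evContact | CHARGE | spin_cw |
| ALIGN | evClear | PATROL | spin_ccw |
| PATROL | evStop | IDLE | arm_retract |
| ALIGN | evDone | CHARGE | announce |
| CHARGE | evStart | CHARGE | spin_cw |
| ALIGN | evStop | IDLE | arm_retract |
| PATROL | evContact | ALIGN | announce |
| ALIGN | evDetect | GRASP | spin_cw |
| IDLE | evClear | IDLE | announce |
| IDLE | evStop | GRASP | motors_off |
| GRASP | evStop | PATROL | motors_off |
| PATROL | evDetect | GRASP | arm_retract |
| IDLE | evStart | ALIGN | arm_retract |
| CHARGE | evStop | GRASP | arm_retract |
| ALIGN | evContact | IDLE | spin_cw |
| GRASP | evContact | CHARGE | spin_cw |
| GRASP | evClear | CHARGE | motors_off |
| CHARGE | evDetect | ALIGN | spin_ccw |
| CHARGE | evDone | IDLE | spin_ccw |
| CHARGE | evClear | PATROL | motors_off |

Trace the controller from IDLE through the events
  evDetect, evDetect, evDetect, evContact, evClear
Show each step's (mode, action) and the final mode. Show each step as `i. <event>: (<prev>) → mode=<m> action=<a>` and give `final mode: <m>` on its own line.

final mode: PATROL

1. evDetect: (IDLE) → mode=PATROL action=announce
2. evDetect: (PATROL) → mode=GRASP action=arm_retract
3. evDetect: (GRASP) → mode=GRASP action=spin_ccw
4. evContact: (GRASP) → mode=CHARGE action=spin_cw
5. evClear: (CHARGE) → mode=PATROL action=motors_off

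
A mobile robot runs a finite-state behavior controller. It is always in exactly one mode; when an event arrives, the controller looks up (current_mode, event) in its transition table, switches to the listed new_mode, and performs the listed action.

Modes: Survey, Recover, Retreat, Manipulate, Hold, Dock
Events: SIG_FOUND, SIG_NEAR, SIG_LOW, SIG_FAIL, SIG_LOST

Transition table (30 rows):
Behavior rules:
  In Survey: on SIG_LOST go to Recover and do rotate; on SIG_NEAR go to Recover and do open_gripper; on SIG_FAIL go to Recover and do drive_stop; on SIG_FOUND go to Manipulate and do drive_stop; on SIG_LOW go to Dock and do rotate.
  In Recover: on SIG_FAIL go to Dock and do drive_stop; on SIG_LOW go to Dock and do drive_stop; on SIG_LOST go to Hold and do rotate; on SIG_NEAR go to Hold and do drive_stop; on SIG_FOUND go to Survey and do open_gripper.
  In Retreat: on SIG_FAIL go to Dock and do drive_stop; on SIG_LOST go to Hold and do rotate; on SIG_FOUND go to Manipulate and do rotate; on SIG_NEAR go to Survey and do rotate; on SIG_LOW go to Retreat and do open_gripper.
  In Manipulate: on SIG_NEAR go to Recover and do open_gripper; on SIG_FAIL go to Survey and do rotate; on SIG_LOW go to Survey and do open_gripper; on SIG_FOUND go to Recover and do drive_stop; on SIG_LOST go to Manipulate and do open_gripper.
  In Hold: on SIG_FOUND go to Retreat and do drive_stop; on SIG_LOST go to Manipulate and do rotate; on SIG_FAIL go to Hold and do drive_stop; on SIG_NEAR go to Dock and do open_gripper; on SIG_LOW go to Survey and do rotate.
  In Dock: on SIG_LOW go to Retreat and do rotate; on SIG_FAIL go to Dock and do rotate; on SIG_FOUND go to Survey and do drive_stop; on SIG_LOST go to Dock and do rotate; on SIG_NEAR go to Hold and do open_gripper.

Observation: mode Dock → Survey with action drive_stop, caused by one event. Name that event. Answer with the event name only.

SIG_FOUND

try SIG_FOUND: (Dock, SIG_FOUND) → (Survey, drive_stop)  ← matches
try SIG_NEAR: (Dock, SIG_NEAR) → (Hold, open_gripper)
try SIG_LOW: (Dock, SIG_LOW) → (Retreat, rotate)
try SIG_FAIL: (Dock, SIG_FAIL) → (Dock, rotate)
try SIG_LOST: (Dock, SIG_LOST) → (Dock, rotate)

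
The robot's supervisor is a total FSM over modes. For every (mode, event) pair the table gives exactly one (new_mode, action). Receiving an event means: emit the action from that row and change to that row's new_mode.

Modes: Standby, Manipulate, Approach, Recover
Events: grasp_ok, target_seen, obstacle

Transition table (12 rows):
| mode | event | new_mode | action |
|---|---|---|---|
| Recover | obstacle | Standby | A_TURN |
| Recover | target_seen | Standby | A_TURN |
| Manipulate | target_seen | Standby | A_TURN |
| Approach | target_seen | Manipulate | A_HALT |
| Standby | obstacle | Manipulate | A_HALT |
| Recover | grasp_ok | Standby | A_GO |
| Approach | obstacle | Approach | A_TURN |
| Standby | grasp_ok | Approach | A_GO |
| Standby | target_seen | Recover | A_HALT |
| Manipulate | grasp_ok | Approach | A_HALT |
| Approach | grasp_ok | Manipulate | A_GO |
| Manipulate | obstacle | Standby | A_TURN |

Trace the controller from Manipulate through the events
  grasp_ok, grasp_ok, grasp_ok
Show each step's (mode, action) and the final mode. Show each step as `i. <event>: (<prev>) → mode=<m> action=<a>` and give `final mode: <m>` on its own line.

final mode: Approach

1. grasp_ok: (Manipulate) → mode=Approach action=A_HALT
2. grasp_ok: (Approach) → mode=Manipulate action=A_GO
3. grasp_ok: (Manipulate) → mode=Approach action=A_HALT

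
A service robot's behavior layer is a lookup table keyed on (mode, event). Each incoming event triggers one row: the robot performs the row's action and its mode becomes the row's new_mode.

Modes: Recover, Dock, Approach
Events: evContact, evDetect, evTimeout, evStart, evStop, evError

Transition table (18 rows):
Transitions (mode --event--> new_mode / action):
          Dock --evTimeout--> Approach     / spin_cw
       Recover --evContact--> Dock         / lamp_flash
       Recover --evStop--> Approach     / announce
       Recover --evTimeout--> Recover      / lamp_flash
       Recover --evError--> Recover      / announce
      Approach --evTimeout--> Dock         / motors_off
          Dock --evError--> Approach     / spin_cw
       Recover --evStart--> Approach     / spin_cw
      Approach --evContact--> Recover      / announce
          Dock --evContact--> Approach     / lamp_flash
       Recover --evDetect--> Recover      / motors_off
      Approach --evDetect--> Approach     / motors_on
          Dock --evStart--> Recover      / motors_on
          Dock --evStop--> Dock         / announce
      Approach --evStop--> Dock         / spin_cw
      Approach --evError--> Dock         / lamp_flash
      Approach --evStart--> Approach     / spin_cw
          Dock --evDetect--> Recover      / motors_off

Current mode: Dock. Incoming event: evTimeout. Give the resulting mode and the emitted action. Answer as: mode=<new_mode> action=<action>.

current mode = Dock; filter table to that mode:
  (Dock, evTimeout) → (Approach, spin_cw)  ← event matches
  (Dock, evError) → (Approach, spin_cw)
  (Dock, evContact) → (Approach, lamp_flash)
  (Dock, evStart) → (Recover, motors_on)
  (Dock, evStop) → (Dock, announce)
  (Dock, evDetect) → (Recover, motors_off)
event = evTimeout selects (Approach, spin_cw)

mode=Approach action=spin_cw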